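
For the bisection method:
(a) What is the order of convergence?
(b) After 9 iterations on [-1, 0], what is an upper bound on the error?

(a) Bisection has linear (order 1) convergence; the error is halved each step.

(b) Error bound = (b-a)/2^n = (0 - (-1))/2^{9}
    = 1/2^{9}

(a) 1 (linear); (b) error ≤ 1.95e-03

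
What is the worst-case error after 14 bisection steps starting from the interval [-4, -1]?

Bisection error bound: |error| ≤ (b-a)/2^n
|error| ≤ (-1 - (-4))/2^14 = 3/2^14
|error| ≤ 0.0001831055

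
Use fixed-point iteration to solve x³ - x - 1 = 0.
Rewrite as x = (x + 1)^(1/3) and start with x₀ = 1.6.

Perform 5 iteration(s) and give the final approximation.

Equation: x³ - x - 1 = 0
Fixed-point form: x = (x + 1)^(1/3)
x₀ = 1.6

x_1 = g(1.600000) = 1.375069
x_2 = g(1.375069) = 1.334214
x_3 = g(1.334214) = 1.326519
x_4 = g(1.326519) = 1.325060
x_5 = g(1.325060) = 1.324783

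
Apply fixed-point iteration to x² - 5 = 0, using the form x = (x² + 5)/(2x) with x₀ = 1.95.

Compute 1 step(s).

Equation: x² - 5 = 0
Fixed-point form: x = (x² + 5)/(2x)
x₀ = 1.95

x_1 = g(1.950000) = 2.257051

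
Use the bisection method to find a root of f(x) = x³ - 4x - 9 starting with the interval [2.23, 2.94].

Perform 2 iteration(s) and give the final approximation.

f(x) = x³ - 4x - 9
Initial interval: [2.23, 2.94]

Iteration 1:
  c_1 = (2.230000 + 2.940000)/2 = 2.585000
  f(c_1) = f(2.585000) = -2.066448
  f(a) × f(c) ≥ 0, new interval: [2.585000, 2.940000]
Iteration 2:
  c_2 = (2.585000 + 2.940000)/2 = 2.762500
  f(c_2) = f(2.762500) = 1.031760
  f(a) × f(c) < 0, new interval: [2.585000, 2.762500]

After 2 iteration(s), the approximation is c_2 = 2.762500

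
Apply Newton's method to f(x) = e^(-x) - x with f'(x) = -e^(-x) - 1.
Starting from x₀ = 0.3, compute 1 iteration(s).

f(x) = e^(-x) - x
f'(x) = -e^(-x) - 1
x₀ = 0.3

Newton-Raphson formula: x_{n+1} = x_n - f(x_n)/f'(x_n)

Iteration 1:
  f(0.300000) = 0.440818
  f'(0.300000) = -1.740818
  x_1 = 0.300000 - 0.440818/(-1.740818) = 0.553225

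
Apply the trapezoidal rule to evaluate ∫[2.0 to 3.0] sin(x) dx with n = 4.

f(x) = sin(x)
a = 2.0, b = 3.0, n = 4
h = (b - a)/n = 0.250000

Trapezoidal rule: (h/2)[f(x₀) + 2f(x₁) + 2f(x₂) + ... + f(xₙ)]

x_0 = 2.0000, f(x_0) = 0.909297, coefficient = 1
x_1 = 2.2500, f(x_1) = 0.778073, coefficient = 2
x_2 = 2.5000, f(x_2) = 0.598472, coefficient = 2
x_3 = 2.7500, f(x_3) = 0.381661, coefficient = 2
x_4 = 3.0000, f(x_4) = 0.141120, coefficient = 1

I ≈ (0.250000/2) × 4.566830 = 0.570854
Exact value: 0.573846
Error: 0.002992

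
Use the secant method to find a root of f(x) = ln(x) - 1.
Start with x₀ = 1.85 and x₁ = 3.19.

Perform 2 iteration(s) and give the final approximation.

f(x) = ln(x) - 1
x₀ = 1.85, x₁ = 3.19

Secant formula: x_{n+1} = x_n - f(x_n)(x_n - x_{n-1})/(f(x_n) - f(x_{n-1}))

Iteration 1:
  f(1.850000) = -0.384814
  f(3.190000) = 0.160021
  x_2 = 3.190000 - 0.160021×(3.190000 - 1.850000)/(0.160021 - (-0.384814))
       = 2.796435
Iteration 2:
  f(3.190000) = 0.160021
  f(2.796435) = 0.028345
  x_3 = 2.796435 - 0.028345×(2.796435 - 3.190000)/(0.028345 - 0.160021)
       = 2.711713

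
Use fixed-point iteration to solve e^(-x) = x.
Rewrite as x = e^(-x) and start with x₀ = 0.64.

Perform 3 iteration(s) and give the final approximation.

Equation: e^(-x) = x
Fixed-point form: x = e^(-x)
x₀ = 0.64

x_1 = g(0.640000) = 0.527292
x_2 = g(0.527292) = 0.590201
x_3 = g(0.590201) = 0.554216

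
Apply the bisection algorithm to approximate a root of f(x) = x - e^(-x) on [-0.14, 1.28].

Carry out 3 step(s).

f(x) = x - e^(-x)
Initial interval: [-0.14, 1.28]

Iteration 1:
  c_1 = (-0.140000 + 1.280000)/2 = 0.570000
  f(c_1) = f(0.570000) = 0.004475
  f(a) × f(c) < 0, new interval: [-0.140000, 0.570000]
Iteration 2:
  c_2 = (-0.140000 + 0.570000)/2 = 0.215000
  f(c_2) = f(0.215000) = -0.591541
  f(a) × f(c) ≥ 0, new interval: [0.215000, 0.570000]
Iteration 3:
  c_3 = (0.215000 + 0.570000)/2 = 0.392500
  f(c_3) = f(0.392500) = -0.282866
  f(a) × f(c) ≥ 0, new interval: [0.392500, 0.570000]

After 3 iteration(s), the approximation is c_3 = 0.392500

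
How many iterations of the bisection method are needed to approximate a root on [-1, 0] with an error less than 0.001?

We need (b-a)/2^n ≤ 0.001
(0 - (-1))/2^n ≤ 0.001
1/2^n ≤ 0.001
2^n ≥ 1000
n ≥ log₂(1000) = 9.97
n ≥ 10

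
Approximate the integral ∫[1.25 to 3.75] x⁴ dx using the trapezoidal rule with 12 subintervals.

f(x) = x⁴
a = 1.25, b = 3.75, n = 12
h = (b - a)/n = 0.208333

Trapezoidal rule: (h/2)[f(x₀) + 2f(x₁) + 2f(x₂) + ... + f(xₙ)]

x_0 = 1.2500, f(x_0) = 2.441406, coefficient = 1
x_1 = 1.4583, f(x_1) = 4.523006, coefficient = 2
x_2 = 1.6667, f(x_2) = 7.716049, coefficient = 2
x_3 = 1.8750, f(x_3) = 12.359619, coefficient = 2
x_4 = 2.0833, f(x_4) = 18.838011, coefficient = 2
x_5 = 2.2917, f(x_5) = 27.580732, coefficient = 2
x_6 = 2.5000, f(x_6) = 39.062500, coefficient = 2
x_7 = 2.7083, f(x_7) = 53.803244, coefficient = 2
x_8 = 2.9167, f(x_8) = 72.368104, coefficient = 2
x_9 = 3.1250, f(x_9) = 95.367432, coefficient = 2
x_10 = 3.3333, f(x_10) = 123.456790, coefficient = 2
x_11 = 3.5417, f(x_11) = 157.336953, coefficient = 2
x_12 = 3.7500, f(x_12) = 197.753906, coefficient = 1

I ≈ (0.208333/2) × 1425.020194 = 148.439604
Exact value: 147.705078
Error: 0.734525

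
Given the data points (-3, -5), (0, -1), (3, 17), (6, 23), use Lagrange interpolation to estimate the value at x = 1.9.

Lagrange interpolation formula:
P(x) = Σ yᵢ × Lᵢ(x)
where Lᵢ(x) = Π_{j≠i} (x - xⱼ)/(xᵢ - xⱼ)

L_0(1.9) = (1.9 - 0)/(-3 - 0) × (1.9 - 3)/(-3 - 3) × (1.9 - 6)/(-3 - 6) = -0.052895
L_1(1.9) = (1.9 - (-3))/(0 - (-3)) × (1.9 - 3)/(0 - 3) × (1.9 - 6)/(0 - 6) = 0.409241
L_2(1.9) = (1.9 - (-3))/(3 - (-3)) × (1.9 - 0)/(3 - 0) × (1.9 - 6)/(3 - 6) = 0.706870
L_3(1.9) = (1.9 - (-3))/(6 - (-3)) × (1.9 - 0)/(6 - 0) × (1.9 - 3)/(6 - 3) = -0.063216

P(1.9) = (-5)×L_0(1.9) + (-1)×L_1(1.9) + 17×L_2(1.9) + 23×L_3(1.9)
P(1.9) = 10.418062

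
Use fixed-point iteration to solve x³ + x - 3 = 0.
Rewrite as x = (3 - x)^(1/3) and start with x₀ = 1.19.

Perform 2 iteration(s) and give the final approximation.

Equation: x³ + x - 3 = 0
Fixed-point form: x = (3 - x)^(1/3)
x₀ = 1.19

x_1 = g(1.190000) = 1.218689
x_2 = g(1.218689) = 1.212216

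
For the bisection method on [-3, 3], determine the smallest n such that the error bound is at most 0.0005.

We need (b-a)/2^n ≤ 0.0005
(3 - (-3))/2^n ≤ 0.0005
6/2^n ≤ 0.0005
2^n ≥ 12000
n ≥ log₂(12000) = 13.55
n ≥ 14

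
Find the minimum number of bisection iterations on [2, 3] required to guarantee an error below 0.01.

We need (b-a)/2^n ≤ 0.01
(3 - 2)/2^n ≤ 0.01
1/2^n ≤ 0.01
2^n ≥ 100
n ≥ log₂(100) = 6.64
n ≥ 7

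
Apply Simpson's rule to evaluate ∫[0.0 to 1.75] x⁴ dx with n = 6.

f(x) = x⁴
a = 0.0, b = 1.75, n = 6
h = (b - a)/n = 0.291667

Simpson's rule: (h/3)[f(x₀) + 4f(x₁) + 2f(x₂) + ... + f(xₙ)]

x_0 = 0.0000, f(x_0) = 0.000000, coefficient = 1
x_1 = 0.2917, f(x_1) = 0.007237, coefficient = 4
x_2 = 0.5833, f(x_2) = 0.115789, coefficient = 2
x_3 = 0.8750, f(x_3) = 0.586182, coefficient = 4
x_4 = 1.1667, f(x_4) = 1.852623, coefficient = 2
x_5 = 1.4583, f(x_5) = 4.523006, coefficient = 4
x_6 = 1.7500, f(x_6) = 9.378906, coefficient = 1

I ≈ (0.291667/3) × 33.781431 = 3.284306
Exact value: 3.282617
Error: 0.001689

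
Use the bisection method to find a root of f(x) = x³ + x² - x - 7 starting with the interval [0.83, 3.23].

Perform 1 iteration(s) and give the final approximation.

f(x) = x³ + x² - x - 7
Initial interval: [0.83, 3.23]

Iteration 1:
  c_1 = (0.830000 + 3.230000)/2 = 2.030000
  f(c_1) = f(2.030000) = 3.456327
  f(a) × f(c) < 0, new interval: [0.830000, 2.030000]

After 1 iteration(s), the approximation is c_1 = 2.030000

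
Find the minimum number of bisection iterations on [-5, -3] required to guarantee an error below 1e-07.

We need (b-a)/2^n ≤ 1e-07
(-3 - (-5))/2^n ≤ 1e-07
2/2^n ≤ 1e-07
2^n ≥ 20000000
n ≥ log₂(20000000) = 24.25
n ≥ 25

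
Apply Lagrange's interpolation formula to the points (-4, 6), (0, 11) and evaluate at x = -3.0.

Lagrange interpolation formula:
P(x) = Σ yᵢ × Lᵢ(x)
where Lᵢ(x) = Π_{j≠i} (x - xⱼ)/(xᵢ - xⱼ)

L_0(-3.0) = (-3.0 - 0)/(-4 - 0) = 0.750000
L_1(-3.0) = (-3.0 - (-4))/(0 - (-4)) = 0.250000

P(-3.0) = 6×L_0(-3.0) + 11×L_1(-3.0)
P(-3.0) = 7.250000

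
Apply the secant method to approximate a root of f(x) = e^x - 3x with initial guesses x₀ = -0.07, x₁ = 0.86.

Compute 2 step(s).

f(x) = e^x - 3x
x₀ = -0.07, x₁ = 0.86

Secant formula: x_{n+1} = x_n - f(x_n)(x_n - x_{n-1})/(f(x_n) - f(x_{n-1}))

Iteration 1:
  f(-0.070000) = 1.142394
  f(0.860000) = -0.216839
  x_2 = 0.860000 - (-0.216839)×(0.860000 - (-0.070000))/(-0.216839 - 1.142394)
       = 0.711637
Iteration 2:
  f(0.860000) = -0.216839
  f(0.711637) = -0.097587
  x_3 = 0.711637 - (-0.097587)×(0.711637 - 0.860000)/(-0.097587 - (-0.216839))
       = 0.590227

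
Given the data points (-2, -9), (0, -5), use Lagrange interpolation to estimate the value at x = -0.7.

Lagrange interpolation formula:
P(x) = Σ yᵢ × Lᵢ(x)
where Lᵢ(x) = Π_{j≠i} (x - xⱼ)/(xᵢ - xⱼ)

L_0(-0.7) = (-0.7 - 0)/(-2 - 0) = 0.350000
L_1(-0.7) = (-0.7 - (-2))/(0 - (-2)) = 0.650000

P(-0.7) = (-9)×L_0(-0.7) + (-5)×L_1(-0.7)
P(-0.7) = -6.400000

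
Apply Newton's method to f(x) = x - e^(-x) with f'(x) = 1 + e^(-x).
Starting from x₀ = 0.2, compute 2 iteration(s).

f(x) = x - e^(-x)
f'(x) = 1 + e^(-x)
x₀ = 0.2

Newton-Raphson formula: x_{n+1} = x_n - f(x_n)/f'(x_n)

Iteration 1:
  f(0.200000) = -0.618731
  f'(0.200000) = 1.818731
  x_1 = 0.200000 - (-0.618731)/1.818731 = 0.540199
Iteration 2:
  f(0.540199) = -0.042433
  f'(0.540199) = 1.582632
  x_2 = 0.540199 - (-0.042433)/1.582632 = 0.567011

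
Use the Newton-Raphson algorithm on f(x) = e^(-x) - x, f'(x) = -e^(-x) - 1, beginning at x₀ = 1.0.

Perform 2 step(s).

f(x) = e^(-x) - x
f'(x) = -e^(-x) - 1
x₀ = 1.0

Newton-Raphson formula: x_{n+1} = x_n - f(x_n)/f'(x_n)

Iteration 1:
  f(1.000000) = -0.632121
  f'(1.000000) = -1.367879
  x_1 = 1.000000 - (-0.632121)/(-1.367879) = 0.537883
Iteration 2:
  f(0.537883) = 0.046100
  f'(0.537883) = -1.583983
  x_2 = 0.537883 - 0.046100/(-1.583983) = 0.566987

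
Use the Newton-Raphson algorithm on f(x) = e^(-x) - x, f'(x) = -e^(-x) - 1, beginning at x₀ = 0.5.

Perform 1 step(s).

f(x) = e^(-x) - x
f'(x) = -e^(-x) - 1
x₀ = 0.5

Newton-Raphson formula: x_{n+1} = x_n - f(x_n)/f'(x_n)

Iteration 1:
  f(0.500000) = 0.106531
  f'(0.500000) = -1.606531
  x_1 = 0.500000 - 0.106531/(-1.606531) = 0.566311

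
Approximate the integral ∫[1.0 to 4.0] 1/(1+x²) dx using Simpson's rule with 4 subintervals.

f(x) = 1/(1+x²)
a = 1.0, b = 4.0, n = 4
h = (b - a)/n = 0.750000

Simpson's rule: (h/3)[f(x₀) + 4f(x₁) + 2f(x₂) + ... + f(xₙ)]

x_0 = 1.0000, f(x_0) = 0.500000, coefficient = 1
x_1 = 1.7500, f(x_1) = 0.246154, coefficient = 4
x_2 = 2.5000, f(x_2) = 0.137931, coefficient = 2
x_3 = 3.2500, f(x_3) = 0.086486, coefficient = 4
x_4 = 4.0000, f(x_4) = 0.058824, coefficient = 1

I ≈ (0.750000/3) × 2.165247 = 0.541312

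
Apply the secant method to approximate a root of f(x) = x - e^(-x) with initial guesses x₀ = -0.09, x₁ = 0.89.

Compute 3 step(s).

f(x) = x - e^(-x)
x₀ = -0.09, x₁ = 0.89

Secant formula: x_{n+1} = x_n - f(x_n)(x_n - x_{n-1})/(f(x_n) - f(x_{n-1}))

Iteration 1:
  f(-0.090000) = -1.184174
  f(0.890000) = 0.479344
  x_2 = 0.890000 - 0.479344×(0.890000 - (-0.090000))/(0.479344 - (-1.184174))
       = 0.607612
Iteration 2:
  f(0.890000) = 0.479344
  f(0.607612) = 0.062962
  x_3 = 0.607612 - 0.062962×(0.607612 - 0.890000)/(0.062962 - 0.479344)
       = 0.564911
Iteration 3:
  f(0.607612) = 0.062962
  f(0.564911) = -0.003499
  x_4 = 0.564911 - (-0.003499)×(0.564911 - 0.607612)/(-0.003499 - 0.062962)
       = 0.567160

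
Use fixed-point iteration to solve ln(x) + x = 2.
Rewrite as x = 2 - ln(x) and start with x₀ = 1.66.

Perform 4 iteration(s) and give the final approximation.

Equation: ln(x) + x = 2
Fixed-point form: x = 2 - ln(x)
x₀ = 1.66

x_1 = g(1.660000) = 1.493182
x_2 = g(1.493182) = 1.599090
x_3 = g(1.599090) = 1.530565
x_4 = g(1.530565) = 1.574363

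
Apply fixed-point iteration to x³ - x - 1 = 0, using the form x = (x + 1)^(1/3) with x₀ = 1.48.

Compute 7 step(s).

Equation: x³ - x - 1 = 0
Fixed-point form: x = (x + 1)^(1/3)
x₀ = 1.48

x_1 = g(1.480000) = 1.353580
x_2 = g(1.353580) = 1.330178
x_3 = g(1.330178) = 1.325754
x_4 = g(1.325754) = 1.324915
x_5 = g(1.324915) = 1.324755
x_6 = g(1.324755) = 1.324725
x_7 = g(1.324725) = 1.324719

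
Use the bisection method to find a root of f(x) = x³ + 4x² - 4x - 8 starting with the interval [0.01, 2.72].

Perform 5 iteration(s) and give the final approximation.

f(x) = x³ + 4x² - 4x - 8
Initial interval: [0.01, 2.72]

Iteration 1:
  c_1 = (0.010000 + 2.720000)/2 = 1.365000
  f(c_1) = f(1.365000) = -3.463798
  f(a) × f(c) ≥ 0, new interval: [1.365000, 2.720000]
Iteration 2:
  c_2 = (1.365000 + 2.720000)/2 = 2.042500
  f(c_2) = f(2.042500) = 9.038139
  f(a) × f(c) < 0, new interval: [1.365000, 2.042500]
Iteration 3:
  c_3 = (1.365000 + 2.042500)/2 = 1.703750
  f(c_3) = f(1.703750) = 1.741641
  f(a) × f(c) < 0, new interval: [1.365000, 1.703750]
Iteration 4:
  c_4 = (1.365000 + 1.703750)/2 = 1.534375
  f(c_4) = f(1.534375) = -1.107884
  f(a) × f(c) ≥ 0, new interval: [1.534375, 1.703750]
Iteration 5:
  c_5 = (1.534375 + 1.703750)/2 = 1.619062
  f(c_5) = f(1.619062) = 0.253355
  f(a) × f(c) < 0, new interval: [1.534375, 1.619062]

After 5 iteration(s), the approximation is c_5 = 1.619062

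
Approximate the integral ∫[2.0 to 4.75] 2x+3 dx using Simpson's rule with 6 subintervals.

f(x) = 2x+3
a = 2.0, b = 4.75, n = 6
h = (b - a)/n = 0.458333

Simpson's rule: (h/3)[f(x₀) + 4f(x₁) + 2f(x₂) + ... + f(xₙ)]

x_0 = 2.0000, f(x_0) = 7.000000, coefficient = 1
x_1 = 2.4583, f(x_1) = 7.916667, coefficient = 4
x_2 = 2.9167, f(x_2) = 8.833333, coefficient = 2
x_3 = 3.3750, f(x_3) = 9.750000, coefficient = 4
x_4 = 3.8333, f(x_4) = 10.666667, coefficient = 2
x_5 = 4.2917, f(x_5) = 11.583333, coefficient = 4
x_6 = 4.7500, f(x_6) = 12.500000, coefficient = 1

I ≈ (0.458333/3) × 175.500000 = 26.812500
Exact value: 26.812500
Error: 0.000000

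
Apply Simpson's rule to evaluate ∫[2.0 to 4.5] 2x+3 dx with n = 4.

f(x) = 2x+3
a = 2.0, b = 4.5, n = 4
h = (b - a)/n = 0.625000

Simpson's rule: (h/3)[f(x₀) + 4f(x₁) + 2f(x₂) + ... + f(xₙ)]

x_0 = 2.0000, f(x_0) = 7.000000, coefficient = 1
x_1 = 2.6250, f(x_1) = 8.250000, coefficient = 4
x_2 = 3.2500, f(x_2) = 9.500000, coefficient = 2
x_3 = 3.8750, f(x_3) = 10.750000, coefficient = 4
x_4 = 4.5000, f(x_4) = 12.000000, coefficient = 1

I ≈ (0.625000/3) × 114.000000 = 23.750000
Exact value: 23.750000
Error: 0.000000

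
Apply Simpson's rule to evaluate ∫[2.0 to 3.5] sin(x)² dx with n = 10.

f(x) = sin(x)²
a = 2.0, b = 3.5, n = 10
h = (b - a)/n = 0.150000

Simpson's rule: (h/3)[f(x₀) + 4f(x₁) + 2f(x₂) + ... + f(xₙ)]

x_0 = 2.0000, f(x_0) = 0.826822, coefficient = 1
x_1 = 2.1500, f(x_1) = 0.700400, coefficient = 4
x_2 = 2.3000, f(x_2) = 0.556076, coefficient = 2
x_3 = 2.4500, f(x_3) = 0.406744, coefficient = 4
x_4 = 2.6000, f(x_4) = 0.265742, coefficient = 2
x_5 = 2.7500, f(x_5) = 0.145665, coefficient = 4
x_6 = 2.9000, f(x_6) = 0.057240, coefficient = 2
x_7 = 3.0500, f(x_7) = 0.008366, coefficient = 4
x_8 = 3.2000, f(x_8) = 0.003408, coefficient = 2
x_9 = 3.3500, f(x_9) = 0.042808, coefficient = 4
x_10 = 3.5000, f(x_10) = 0.123049, coefficient = 1

I ≈ (0.150000/3) × 7.930733 = 0.396537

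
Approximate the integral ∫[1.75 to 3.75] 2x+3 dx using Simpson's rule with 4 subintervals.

f(x) = 2x+3
a = 1.75, b = 3.75, n = 4
h = (b - a)/n = 0.500000

Simpson's rule: (h/3)[f(x₀) + 4f(x₁) + 2f(x₂) + ... + f(xₙ)]

x_0 = 1.7500, f(x_0) = 6.500000, coefficient = 1
x_1 = 2.2500, f(x_1) = 7.500000, coefficient = 4
x_2 = 2.7500, f(x_2) = 8.500000, coefficient = 2
x_3 = 3.2500, f(x_3) = 9.500000, coefficient = 4
x_4 = 3.7500, f(x_4) = 10.500000, coefficient = 1

I ≈ (0.500000/3) × 102.000000 = 17.000000
Exact value: 17.000000
Error: 0.000000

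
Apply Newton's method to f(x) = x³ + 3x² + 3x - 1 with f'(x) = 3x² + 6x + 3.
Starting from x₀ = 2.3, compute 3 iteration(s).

f(x) = x³ + 3x² + 3x - 1
f'(x) = 3x² + 6x + 3
x₀ = 2.3

Newton-Raphson formula: x_{n+1} = x_n - f(x_n)/f'(x_n)

Iteration 1:
  f(2.300000) = 33.937000
  f'(2.300000) = 32.670000
  x_1 = 2.300000 - 33.937000/32.670000 = 1.261218
Iteration 2:
  f(1.261218) = 9.561853
  f'(1.261218) = 15.339324
  x_2 = 1.261218 - 9.561853/15.339324 = 0.637863
Iteration 3:
  f(0.637863) = 2.393721
  f'(0.637863) = 8.047782
  x_3 = 0.637863 - 2.393721/8.047782 = 0.340424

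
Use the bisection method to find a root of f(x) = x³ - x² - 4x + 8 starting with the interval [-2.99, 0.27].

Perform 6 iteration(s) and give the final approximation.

f(x) = x³ - x² - 4x + 8
Initial interval: [-2.99, 0.27]

Iteration 1:
  c_1 = (-2.990000 + 0.270000)/2 = -1.360000
  f(c_1) = f(-1.360000) = 9.074944
  f(a) × f(c) < 0, new interval: [-2.990000, -1.360000]
Iteration 2:
  c_2 = (-2.990000 + (-1.360000))/2 = -2.175000
  f(c_2) = f(-2.175000) = 1.680266
  f(a) × f(c) < 0, new interval: [-2.990000, -2.175000]
Iteration 3:
  c_3 = (-2.990000 + (-2.175000))/2 = -2.582500
  f(c_3) = f(-2.582500) = -5.562790
  f(a) × f(c) ≥ 0, new interval: [-2.582500, -2.175000]
Iteration 4:
  c_4 = (-2.582500 + (-2.175000))/2 = -2.378750
  f(c_4) = f(-2.378750) = -1.603493
  f(a) × f(c) ≥ 0, new interval: [-2.378750, -2.175000]
Iteration 5:
  c_5 = (-2.378750 + (-2.175000))/2 = -2.276875
  f(c_5) = f(-2.276875) = 0.119656
  f(a) × f(c) < 0, new interval: [-2.378750, -2.276875]
Iteration 6:
  c_6 = (-2.378750 + (-2.276875))/2 = -2.327813
  f(c_6) = f(-2.327813) = -0.721204
  f(a) × f(c) ≥ 0, new interval: [-2.327813, -2.276875]

After 6 iteration(s), the approximation is c_6 = -2.327813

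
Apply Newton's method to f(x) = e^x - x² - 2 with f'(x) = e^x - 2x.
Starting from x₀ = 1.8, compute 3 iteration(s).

f(x) = e^x - x² - 2
f'(x) = e^x - 2x
x₀ = 1.8

Newton-Raphson formula: x_{n+1} = x_n - f(x_n)/f'(x_n)

Iteration 1:
  f(1.800000) = 0.809647
  f'(1.800000) = 2.449647
  x_1 = 1.800000 - 0.809647/2.449647 = 1.469484
Iteration 2:
  f(1.469484) = 0.187608
  f'(1.469484) = 1.408024
  x_2 = 1.469484 - 0.187608/1.408024 = 1.336242
Iteration 3:
  f(1.336242) = 0.019175
  f'(1.336242) = 1.132234
  x_3 = 1.336242 - 0.019175/1.132234 = 1.319306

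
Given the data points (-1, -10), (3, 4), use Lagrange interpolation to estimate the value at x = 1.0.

Lagrange interpolation formula:
P(x) = Σ yᵢ × Lᵢ(x)
where Lᵢ(x) = Π_{j≠i} (x - xⱼ)/(xᵢ - xⱼ)

L_0(1.0) = (1.0 - 3)/(-1 - 3) = 0.500000
L_1(1.0) = (1.0 - (-1))/(3 - (-1)) = 0.500000

P(1.0) = (-10)×L_0(1.0) + 4×L_1(1.0)
P(1.0) = -3.000000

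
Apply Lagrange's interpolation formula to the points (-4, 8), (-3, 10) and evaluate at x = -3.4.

Lagrange interpolation formula:
P(x) = Σ yᵢ × Lᵢ(x)
where Lᵢ(x) = Π_{j≠i} (x - xⱼ)/(xᵢ - xⱼ)

L_0(-3.4) = (-3.4 - (-3))/(-4 - (-3)) = 0.400000
L_1(-3.4) = (-3.4 - (-4))/(-3 - (-4)) = 0.600000

P(-3.4) = 8×L_0(-3.4) + 10×L_1(-3.4)
P(-3.4) = 9.200000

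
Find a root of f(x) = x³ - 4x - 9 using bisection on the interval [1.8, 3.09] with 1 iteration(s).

f(x) = x³ - 4x - 9
Initial interval: [1.8, 3.09]

Iteration 1:
  c_1 = (1.800000 + 3.090000)/2 = 2.445000
  f(c_1) = f(2.445000) = -4.163729
  f(a) × f(c) ≥ 0, new interval: [2.445000, 3.090000]

After 1 iteration(s), the approximation is c_1 = 2.445000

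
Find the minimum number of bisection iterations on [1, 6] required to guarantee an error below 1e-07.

We need (b-a)/2^n ≤ 1e-07
(6 - 1)/2^n ≤ 1e-07
5/2^n ≤ 1e-07
2^n ≥ 50000000
n ≥ log₂(50000000) = 25.58
n ≥ 26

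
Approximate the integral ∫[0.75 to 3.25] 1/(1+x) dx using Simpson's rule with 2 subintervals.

f(x) = 1/(1+x)
a = 0.75, b = 3.25, n = 2
h = (b - a)/n = 1.250000

Simpson's rule: (h/3)[f(x₀) + 4f(x₁) + 2f(x₂) + ... + f(xₙ)]

x_0 = 0.7500, f(x_0) = 0.571429, coefficient = 1
x_1 = 2.0000, f(x_1) = 0.333333, coefficient = 4
x_2 = 3.2500, f(x_2) = 0.235294, coefficient = 1

I ≈ (1.250000/3) × 2.140056 = 0.891690
Exact value: 0.887303
Error: 0.004387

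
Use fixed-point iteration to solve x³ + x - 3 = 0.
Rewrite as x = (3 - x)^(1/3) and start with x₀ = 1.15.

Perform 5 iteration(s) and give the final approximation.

Equation: x³ + x - 3 = 0
Fixed-point form: x = (3 - x)^(1/3)
x₀ = 1.15

x_1 = g(1.150000) = 1.227601
x_2 = g(1.227601) = 1.210191
x_3 = g(1.210191) = 1.214140
x_4 = g(1.214140) = 1.213247
x_5 = g(1.213247) = 1.213449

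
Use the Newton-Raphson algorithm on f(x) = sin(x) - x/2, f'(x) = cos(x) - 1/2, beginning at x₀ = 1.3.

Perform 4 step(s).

f(x) = sin(x) - x/2
f'(x) = cos(x) - 1/2
x₀ = 1.3

Newton-Raphson formula: x_{n+1} = x_n - f(x_n)/f'(x_n)

Iteration 1:
  f(1.300000) = 0.313558
  f'(1.300000) = -0.232501
  x_1 = 1.300000 - 0.313558/(-0.232501) = 2.648631
Iteration 2:
  f(2.648631) = -0.851078
  f'(2.648631) = -1.380935
  x_2 = 2.648631 - (-0.851078)/(-1.380935) = 2.032325
Iteration 3:
  f(2.032325) = -0.120790
  f'(2.032325) = -0.945317
  x_3 = 2.032325 - (-0.120790)/(-0.945317) = 1.904548
Iteration 4:
  f(1.904548) = -0.007454
  f'(1.904548) = -0.827590
  x_4 = 1.904548 - (-0.007454)/(-0.827590) = 1.895541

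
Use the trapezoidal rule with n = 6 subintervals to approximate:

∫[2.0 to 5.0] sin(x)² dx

f(x) = sin(x)²
a = 2.0, b = 5.0, n = 6
h = (b - a)/n = 0.500000

Trapezoidal rule: (h/2)[f(x₀) + 2f(x₁) + 2f(x₂) + ... + f(xₙ)]

x_0 = 2.0000, f(x_0) = 0.826822, coefficient = 1
x_1 = 2.5000, f(x_1) = 0.358169, coefficient = 2
x_2 = 3.0000, f(x_2) = 0.019915, coefficient = 2
x_3 = 3.5000, f(x_3) = 0.123049, coefficient = 2
x_4 = 4.0000, f(x_4) = 0.572750, coefficient = 2
x_5 = 4.5000, f(x_5) = 0.955565, coefficient = 2
x_6 = 5.0000, f(x_6) = 0.919536, coefficient = 1

I ≈ (0.500000/2) × 5.805253 = 1.451313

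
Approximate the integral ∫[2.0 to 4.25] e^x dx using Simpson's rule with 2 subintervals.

f(x) = e^x
a = 2.0, b = 4.25, n = 2
h = (b - a)/n = 1.125000

Simpson's rule: (h/3)[f(x₀) + 4f(x₁) + 2f(x₂) + ... + f(xₙ)]

x_0 = 2.0000, f(x_0) = 7.389056, coefficient = 1
x_1 = 3.1250, f(x_1) = 22.759895, coefficient = 4
x_2 = 4.2500, f(x_2) = 70.105412, coefficient = 1

I ≈ (1.125000/3) × 168.534049 = 63.200268
Exact value: 62.716356
Error: 0.483912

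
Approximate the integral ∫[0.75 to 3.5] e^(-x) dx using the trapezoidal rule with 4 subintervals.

f(x) = e^(-x)
a = 0.75, b = 3.5, n = 4
h = (b - a)/n = 0.687500

Trapezoidal rule: (h/2)[f(x₀) + 2f(x₁) + 2f(x₂) + ... + f(xₙ)]

x_0 = 0.7500, f(x_0) = 0.472367, coefficient = 1
x_1 = 1.4375, f(x_1) = 0.237521, coefficient = 2
x_2 = 2.1250, f(x_2) = 0.119433, coefficient = 2
x_3 = 2.8125, f(x_3) = 0.060055, coefficient = 2
x_4 = 3.5000, f(x_4) = 0.030197, coefficient = 1

I ≈ (0.687500/2) × 1.336581 = 0.459450
Exact value: 0.442169
Error: 0.017280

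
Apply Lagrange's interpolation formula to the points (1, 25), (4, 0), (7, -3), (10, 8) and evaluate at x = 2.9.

Lagrange interpolation formula:
P(x) = Σ yᵢ × Lᵢ(x)
where Lᵢ(x) = Π_{j≠i} (x - xⱼ)/(xᵢ - xⱼ)

L_0(2.9) = (2.9 - 4)/(1 - 4) × (2.9 - 7)/(1 - 7) × (2.9 - 10)/(1 - 10) = 0.197660
L_1(2.9) = (2.9 - 1)/(4 - 1) × (2.9 - 7)/(4 - 7) × (2.9 - 10)/(4 - 10) = 1.024241
L_2(2.9) = (2.9 - 1)/(7 - 1) × (2.9 - 4)/(7 - 4) × (2.9 - 10)/(7 - 10) = -0.274796
L_3(2.9) = (2.9 - 1)/(10 - 1) × (2.9 - 4)/(10 - 4) × (2.9 - 7)/(10 - 7) = 0.052895

P(2.9) = 25×L_0(2.9) + 0×L_1(2.9) + (-3)×L_2(2.9) + 8×L_3(2.9)
P(2.9) = 6.189062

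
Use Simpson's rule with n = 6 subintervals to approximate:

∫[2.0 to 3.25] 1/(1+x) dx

f(x) = 1/(1+x)
a = 2.0, b = 3.25, n = 6
h = (b - a)/n = 0.208333

Simpson's rule: (h/3)[f(x₀) + 4f(x₁) + 2f(x₂) + ... + f(xₙ)]

x_0 = 2.0000, f(x_0) = 0.333333, coefficient = 1
x_1 = 2.2083, f(x_1) = 0.311688, coefficient = 4
x_2 = 2.4167, f(x_2) = 0.292683, coefficient = 2
x_3 = 2.6250, f(x_3) = 0.275862, coefficient = 4
x_4 = 2.8333, f(x_4) = 0.260870, coefficient = 2
x_5 = 3.0417, f(x_5) = 0.247423, coefficient = 4
x_6 = 3.2500, f(x_6) = 0.235294, coefficient = 1

I ≈ (0.208333/3) × 5.015625 = 0.348307
Exact value: 0.348307
Error: 0.000001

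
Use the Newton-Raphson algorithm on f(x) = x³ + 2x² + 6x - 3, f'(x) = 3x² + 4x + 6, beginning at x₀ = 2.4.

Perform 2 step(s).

f(x) = x³ + 2x² + 6x - 3
f'(x) = 3x² + 4x + 6
x₀ = 2.4

Newton-Raphson formula: x_{n+1} = x_n - f(x_n)/f'(x_n)

Iteration 1:
  f(2.400000) = 36.744000
  f'(2.400000) = 32.880000
  x_1 = 2.400000 - 36.744000/32.880000 = 1.282482
Iteration 2:
  f(1.282482) = 10.093783
  f'(1.282482) = 16.064205
  x_2 = 1.282482 - 10.093783/16.064205 = 0.654142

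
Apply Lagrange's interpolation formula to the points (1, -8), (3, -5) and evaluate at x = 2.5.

Lagrange interpolation formula:
P(x) = Σ yᵢ × Lᵢ(x)
where Lᵢ(x) = Π_{j≠i} (x - xⱼ)/(xᵢ - xⱼ)

L_0(2.5) = (2.5 - 3)/(1 - 3) = 0.250000
L_1(2.5) = (2.5 - 1)/(3 - 1) = 0.750000

P(2.5) = (-8)×L_0(2.5) + (-5)×L_1(2.5)
P(2.5) = -5.750000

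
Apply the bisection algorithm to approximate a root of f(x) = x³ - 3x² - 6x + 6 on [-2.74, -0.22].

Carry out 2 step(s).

f(x) = x³ - 3x² - 6x + 6
Initial interval: [-2.74, -0.22]

Iteration 1:
  c_1 = (-2.740000 + (-0.220000))/2 = -1.480000
  f(c_1) = f(-1.480000) = 5.067008
  f(a) × f(c) < 0, new interval: [-2.740000, -1.480000]
Iteration 2:
  c_2 = (-2.740000 + (-1.480000))/2 = -2.110000
  f(c_2) = f(-2.110000) = -4.090231
  f(a) × f(c) ≥ 0, new interval: [-2.110000, -1.480000]

After 2 iteration(s), the approximation is c_2 = -2.110000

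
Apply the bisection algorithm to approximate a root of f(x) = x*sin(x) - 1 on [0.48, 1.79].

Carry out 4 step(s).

f(x) = x*sin(x) - 1
Initial interval: [0.48, 1.79]

Iteration 1:
  c_1 = (0.480000 + 1.790000)/2 = 1.135000
  f(c_1) = f(1.135000) = 0.028916
  f(a) × f(c) < 0, new interval: [0.480000, 1.135000]
Iteration 2:
  c_2 = (0.480000 + 1.135000)/2 = 0.807500
  f(c_2) = f(0.807500) = -0.416532
  f(a) × f(c) ≥ 0, new interval: [0.807500, 1.135000]
Iteration 3:
  c_3 = (0.807500 + 1.135000)/2 = 0.971250
  f(c_3) = f(0.971250) = -0.198144
  f(a) × f(c) ≥ 0, new interval: [0.971250, 1.135000]
Iteration 4:
  c_4 = (0.971250 + 1.135000)/2 = 1.053125
  f(c_4) = f(1.053125) = -0.084862
  f(a) × f(c) ≥ 0, new interval: [1.053125, 1.135000]

After 4 iteration(s), the approximation is c_4 = 1.053125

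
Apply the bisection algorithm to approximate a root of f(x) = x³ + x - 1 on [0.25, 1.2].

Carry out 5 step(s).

f(x) = x³ + x - 1
Initial interval: [0.25, 1.2]

Iteration 1:
  c_1 = (0.250000 + 1.200000)/2 = 0.725000
  f(c_1) = f(0.725000) = 0.106078
  f(a) × f(c) < 0, new interval: [0.250000, 0.725000]
Iteration 2:
  c_2 = (0.250000 + 0.725000)/2 = 0.487500
  f(c_2) = f(0.487500) = -0.396643
  f(a) × f(c) ≥ 0, new interval: [0.487500, 0.725000]
Iteration 3:
  c_3 = (0.487500 + 0.725000)/2 = 0.606250
  f(c_3) = f(0.606250) = -0.170929
  f(a) × f(c) ≥ 0, new interval: [0.606250, 0.725000]
Iteration 4:
  c_4 = (0.606250 + 0.725000)/2 = 0.665625
  f(c_4) = f(0.665625) = -0.039465
  f(a) × f(c) ≥ 0, new interval: [0.665625, 0.725000]
Iteration 5:
  c_5 = (0.665625 + 0.725000)/2 = 0.695312
  f(c_5) = f(0.695312) = 0.031468
  f(a) × f(c) < 0, new interval: [0.665625, 0.695312]

After 5 iteration(s), the approximation is c_5 = 0.695312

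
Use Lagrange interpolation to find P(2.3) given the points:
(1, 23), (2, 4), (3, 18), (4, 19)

Lagrange interpolation formula:
P(x) = Σ yᵢ × Lᵢ(x)
where Lᵢ(x) = Π_{j≠i} (x - xⱼ)/(xᵢ - xⱼ)

L_0(2.3) = (2.3 - 2)/(1 - 2) × (2.3 - 3)/(1 - 3) × (2.3 - 4)/(1 - 4) = -0.059500
L_1(2.3) = (2.3 - 1)/(2 - 1) × (2.3 - 3)/(2 - 3) × (2.3 - 4)/(2 - 4) = 0.773500
L_2(2.3) = (2.3 - 1)/(3 - 1) × (2.3 - 2)/(3 - 2) × (2.3 - 4)/(3 - 4) = 0.331500
L_3(2.3) = (2.3 - 1)/(4 - 1) × (2.3 - 2)/(4 - 2) × (2.3 - 3)/(4 - 3) = -0.045500

P(2.3) = 23×L_0(2.3) + 4×L_1(2.3) + 18×L_2(2.3) + 19×L_3(2.3)
P(2.3) = 6.828000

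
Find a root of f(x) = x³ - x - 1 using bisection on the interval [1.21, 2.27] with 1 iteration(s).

f(x) = x³ - x - 1
Initial interval: [1.21, 2.27]

Iteration 1:
  c_1 = (1.210000 + 2.270000)/2 = 1.740000
  f(c_1) = f(1.740000) = 2.528024
  f(a) × f(c) < 0, new interval: [1.210000, 1.740000]

After 1 iteration(s), the approximation is c_1 = 1.740000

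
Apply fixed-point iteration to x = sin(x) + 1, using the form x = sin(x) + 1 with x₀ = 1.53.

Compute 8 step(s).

Equation: x = sin(x) + 1
Fixed-point form: x = sin(x) + 1
x₀ = 1.53

x_1 = g(1.530000) = 1.999168
x_2 = g(1.999168) = 1.909643
x_3 = g(1.909643) = 1.943139
x_4 = g(1.943139) = 1.931478
x_5 = g(1.931478) = 1.935657
x_6 = g(1.935657) = 1.934174
x_7 = g(1.934174) = 1.934702
x_8 = g(1.934702) = 1.934514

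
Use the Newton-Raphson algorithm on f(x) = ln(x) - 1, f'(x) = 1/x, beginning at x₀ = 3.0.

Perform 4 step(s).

f(x) = ln(x) - 1
f'(x) = 1/x
x₀ = 3.0

Newton-Raphson formula: x_{n+1} = x_n - f(x_n)/f'(x_n)

Iteration 1:
  f(3.000000) = 0.098612
  f'(3.000000) = 0.333333
  x_1 = 3.000000 - 0.098612/0.333333 = 2.704163
Iteration 2:
  f(2.704163) = -0.005208
  f'(2.704163) = 0.369800
  x_2 = 2.704163 - (-0.005208)/0.369800 = 2.718245
Iteration 3:
  f(2.718245) = -0.000014
  f'(2.718245) = 0.367884
  x_3 = 2.718245 - (-0.000014)/0.367884 = 2.718282
Iteration 4:
  f(2.718282) = 0.000000
  f'(2.718282) = 0.367879
  x_4 = 2.718282 - 0.000000/0.367879 = 2.718282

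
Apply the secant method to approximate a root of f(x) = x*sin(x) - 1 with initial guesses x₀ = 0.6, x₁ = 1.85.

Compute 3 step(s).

f(x) = x*sin(x) - 1
x₀ = 0.6, x₁ = 1.85

Secant formula: x_{n+1} = x_n - f(x_n)(x_n - x_{n-1})/(f(x_n) - f(x_{n-1}))

Iteration 1:
  f(0.600000) = -0.661215
  f(1.850000) = 0.778359
  x_2 = 1.850000 - 0.778359×(1.850000 - 0.600000)/(0.778359 - (-0.661215))
       = 1.174141
Iteration 2:
  f(1.850000) = 0.778359
  f(1.174141) = 0.082979
  x_3 = 1.174141 - 0.082979×(1.174141 - 1.850000)/(0.082979 - 0.778359)
       = 1.093492
Iteration 3:
  f(1.174141) = 0.082979
  f(1.093492) = -0.028721
  x_4 = 1.093492 - (-0.028721)×(1.093492 - 1.174141)/(-0.028721 - 0.082979)
       = 1.114229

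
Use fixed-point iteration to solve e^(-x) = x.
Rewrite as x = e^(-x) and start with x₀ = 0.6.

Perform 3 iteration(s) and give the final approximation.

Equation: e^(-x) = x
Fixed-point form: x = e^(-x)
x₀ = 0.6

x_1 = g(0.600000) = 0.548812
x_2 = g(0.548812) = 0.577636
x_3 = g(0.577636) = 0.561224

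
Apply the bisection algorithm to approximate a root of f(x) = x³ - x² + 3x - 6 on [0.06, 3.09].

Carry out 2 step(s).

f(x) = x³ - x² + 3x - 6
Initial interval: [0.06, 3.09]

Iteration 1:
  c_1 = (0.060000 + 3.090000)/2 = 1.575000
  f(c_1) = f(1.575000) = 0.151359
  f(a) × f(c) < 0, new interval: [0.060000, 1.575000]
Iteration 2:
  c_2 = (0.060000 + 1.575000)/2 = 0.817500
  f(c_2) = f(0.817500) = -3.669466
  f(a) × f(c) ≥ 0, new interval: [0.817500, 1.575000]

After 2 iteration(s), the approximation is c_2 = 0.817500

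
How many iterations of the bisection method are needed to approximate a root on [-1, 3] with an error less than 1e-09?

We need (b-a)/2^n ≤ 1e-09
(3 - (-1))/2^n ≤ 1e-09
4/2^n ≤ 1e-09
2^n ≥ 4000000000
n ≥ log₂(4000000000) = 31.90
n ≥ 32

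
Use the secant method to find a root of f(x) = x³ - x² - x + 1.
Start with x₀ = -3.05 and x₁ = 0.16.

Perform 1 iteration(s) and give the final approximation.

f(x) = x³ - x² - x + 1
x₀ = -3.05, x₁ = 0.16

Secant formula: x_{n+1} = x_n - f(x_n)(x_n - x_{n-1})/(f(x_n) - f(x_{n-1}))

Iteration 1:
  f(-3.050000) = -33.625125
  f(0.160000) = 0.818496
  x_2 = 0.160000 - 0.818496×(0.160000 - (-3.050000))/(0.818496 - (-33.625125))
       = 0.083720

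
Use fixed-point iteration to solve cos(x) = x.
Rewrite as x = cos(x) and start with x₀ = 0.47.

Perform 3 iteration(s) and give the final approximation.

Equation: cos(x) = x
Fixed-point form: x = cos(x)
x₀ = 0.47

x_1 = g(0.470000) = 0.891568
x_2 = g(0.891568) = 0.628193
x_3 = g(0.628193) = 0.809091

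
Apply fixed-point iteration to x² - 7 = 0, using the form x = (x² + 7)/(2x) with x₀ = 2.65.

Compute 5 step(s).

Equation: x² - 7 = 0
Fixed-point form: x = (x² + 7)/(2x)
x₀ = 2.65

x_1 = g(2.650000) = 2.645755
x_2 = g(2.645755) = 2.645751
x_3 = g(2.645751) = 2.645751
x_4 = g(2.645751) = 2.645751
x_5 = g(2.645751) = 2.645751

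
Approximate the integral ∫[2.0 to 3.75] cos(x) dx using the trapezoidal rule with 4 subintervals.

f(x) = cos(x)
a = 2.0, b = 3.75, n = 4
h = (b - a)/n = 0.437500

Trapezoidal rule: (h/2)[f(x₀) + 2f(x₁) + 2f(x₂) + ... + f(xₙ)]

x_0 = 2.0000, f(x_0) = -0.416147, coefficient = 1
x_1 = 2.4375, f(x_1) = -0.762199, coefficient = 2
x_2 = 2.8750, f(x_2) = -0.964674, coefficient = 2
x_3 = 3.3125, f(x_3) = -0.985431, coefficient = 2
x_4 = 3.7500, f(x_4) = -0.820559, coefficient = 1

I ≈ (0.437500/2) × -6.661315 = -1.457163
Exact value: -1.480859
Error: 0.023696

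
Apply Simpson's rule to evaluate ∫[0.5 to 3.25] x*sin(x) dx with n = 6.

f(x) = x*sin(x)
a = 0.5, b = 3.25, n = 6
h = (b - a)/n = 0.458333

Simpson's rule: (h/3)[f(x₀) + 4f(x₁) + 2f(x₂) + ... + f(xₙ)]

x_0 = 0.5000, f(x_0) = 0.239713, coefficient = 1
x_1 = 0.9583, f(x_1) = 0.784141, coefficient = 4
x_2 = 1.4167, f(x_2) = 1.399873, coefficient = 2
x_3 = 1.8750, f(x_3) = 1.788911, coefficient = 4
x_4 = 2.3333, f(x_4) = 1.687200, coefficient = 2
x_5 = 2.7917, f(x_5) = 0.957062, coefficient = 4
x_6 = 3.2500, f(x_6) = -0.351634, coefficient = 1

I ≈ (0.458333/3) × 20.182683 = 3.083466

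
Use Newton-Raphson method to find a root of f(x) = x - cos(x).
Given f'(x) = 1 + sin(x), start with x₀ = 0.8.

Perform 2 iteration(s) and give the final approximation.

f(x) = x - cos(x)
f'(x) = 1 + sin(x)
x₀ = 0.8

Newton-Raphson formula: x_{n+1} = x_n - f(x_n)/f'(x_n)

Iteration 1:
  f(0.800000) = 0.103293
  f'(0.800000) = 1.717356
  x_1 = 0.800000 - 0.103293/1.717356 = 0.739853
Iteration 2:
  f(0.739853) = 0.001286
  f'(0.739853) = 1.674180
  x_2 = 0.739853 - 0.001286/1.674180 = 0.739085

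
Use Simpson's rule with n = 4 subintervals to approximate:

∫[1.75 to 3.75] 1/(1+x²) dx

f(x) = 1/(1+x²)
a = 1.75, b = 3.75, n = 4
h = (b - a)/n = 0.500000

Simpson's rule: (h/3)[f(x₀) + 4f(x₁) + 2f(x₂) + ... + f(xₙ)]

x_0 = 1.7500, f(x_0) = 0.246154, coefficient = 1
x_1 = 2.2500, f(x_1) = 0.164948, coefficient = 4
x_2 = 2.7500, f(x_2) = 0.116788, coefficient = 2
x_3 = 3.2500, f(x_3) = 0.086486, coefficient = 4
x_4 = 3.7500, f(x_4) = 0.066390, coefficient = 1

I ≈ (0.500000/3) × 1.551860 = 0.258643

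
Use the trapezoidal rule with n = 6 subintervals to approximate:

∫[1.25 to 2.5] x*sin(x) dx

f(x) = x*sin(x)
a = 1.25, b = 2.5, n = 6
h = (b - a)/n = 0.208333

Trapezoidal rule: (h/2)[f(x₀) + 2f(x₁) + 2f(x₂) + ... + f(xₙ)]

x_0 = 1.2500, f(x_0) = 1.186231, coefficient = 1
x_1 = 1.4583, f(x_1) = 1.449121, coefficient = 2
x_2 = 1.6667, f(x_2) = 1.659013, coefficient = 2
x_3 = 1.8750, f(x_3) = 1.788911, coefficient = 2
x_4 = 2.0833, f(x_4) = 1.815632, coefficient = 2
x_5 = 2.2917, f(x_5) = 1.721572, coefficient = 2
x_6 = 2.5000, f(x_6) = 1.496180, coefficient = 1

I ≈ (0.208333/2) × 19.550908 = 2.036553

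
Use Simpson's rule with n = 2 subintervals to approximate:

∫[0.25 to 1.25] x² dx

f(x) = x²
a = 0.25, b = 1.25, n = 2
h = (b - a)/n = 0.500000

Simpson's rule: (h/3)[f(x₀) + 4f(x₁) + 2f(x₂) + ... + f(xₙ)]

x_0 = 0.2500, f(x_0) = 0.062500, coefficient = 1
x_1 = 0.7500, f(x_1) = 0.562500, coefficient = 4
x_2 = 1.2500, f(x_2) = 1.562500, coefficient = 1

I ≈ (0.500000/3) × 3.875000 = 0.645833
Exact value: 0.645833
Error: 0.000000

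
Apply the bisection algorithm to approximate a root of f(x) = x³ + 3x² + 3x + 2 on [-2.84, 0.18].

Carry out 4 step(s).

f(x) = x³ + 3x² + 3x + 2
Initial interval: [-2.84, 0.18]

Iteration 1:
  c_1 = (-2.840000 + 0.180000)/2 = -1.330000
  f(c_1) = f(-1.330000) = 0.964063
  f(a) × f(c) < 0, new interval: [-2.840000, -1.330000]
Iteration 2:
  c_2 = (-2.840000 + (-1.330000))/2 = -2.085000
  f(c_2) = f(-2.085000) = -0.277289
  f(a) × f(c) ≥ 0, new interval: [-2.085000, -1.330000]
Iteration 3:
  c_3 = (-2.085000 + (-1.330000))/2 = -1.707500
  f(c_3) = f(-1.707500) = 0.645856
  f(a) × f(c) < 0, new interval: [-2.085000, -1.707500]
Iteration 4:
  c_4 = (-2.085000 + (-1.707500))/2 = -1.896250
  f(c_4) = f(-1.896250) = 0.280075
  f(a) × f(c) < 0, new interval: [-2.085000, -1.896250]

After 4 iteration(s), the approximation is c_4 = -1.896250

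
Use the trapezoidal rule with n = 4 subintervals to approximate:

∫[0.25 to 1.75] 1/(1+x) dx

f(x) = 1/(1+x)
a = 0.25, b = 1.75, n = 4
h = (b - a)/n = 0.375000

Trapezoidal rule: (h/2)[f(x₀) + 2f(x₁) + 2f(x₂) + ... + f(xₙ)]

x_0 = 0.2500, f(x_0) = 0.800000, coefficient = 1
x_1 = 0.6250, f(x_1) = 0.615385, coefficient = 2
x_2 = 1.0000, f(x_2) = 0.500000, coefficient = 2
x_3 = 1.3750, f(x_3) = 0.421053, coefficient = 2
x_4 = 1.7500, f(x_4) = 0.363636, coefficient = 1

I ≈ (0.375000/2) × 4.236511 = 0.794346
Exact value: 0.788457
Error: 0.005888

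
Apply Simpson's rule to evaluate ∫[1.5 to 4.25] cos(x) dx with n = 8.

f(x) = cos(x)
a = 1.5, b = 4.25, n = 8
h = (b - a)/n = 0.343750

Simpson's rule: (h/3)[f(x₀) + 4f(x₁) + 2f(x₂) + ... + f(xₙ)]

x_0 = 1.5000, f(x_0) = 0.070737, coefficient = 1
x_1 = 1.8438, f(x_1) = -0.269577, coefficient = 4
x_2 = 2.1875, f(x_2) = -0.578349, coefficient = 2
x_3 = 2.5312, f(x_3) = -0.819452, coefficient = 4
x_4 = 2.8750, f(x_4) = -0.964674, coefficient = 2
x_5 = 3.2188, f(x_5) = -0.997025, coefficient = 4
x_6 = 3.5625, f(x_6) = -0.912719, coefficient = 2
x_7 = 3.9062, f(x_7) = -0.721620, coefficient = 4
x_8 = 4.2500, f(x_8) = -0.446087, coefficient = 1

I ≈ (0.343750/3) × -16.517526 = -1.892633
Exact value: -1.892484
Error: 0.000149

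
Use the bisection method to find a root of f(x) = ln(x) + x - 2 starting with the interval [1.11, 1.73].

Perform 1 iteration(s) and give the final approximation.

f(x) = ln(x) + x - 2
Initial interval: [1.11, 1.73]

Iteration 1:
  c_1 = (1.110000 + 1.730000)/2 = 1.420000
  f(c_1) = f(1.420000) = -0.229343
  f(a) × f(c) ≥ 0, new interval: [1.420000, 1.730000]

After 1 iteration(s), the approximation is c_1 = 1.420000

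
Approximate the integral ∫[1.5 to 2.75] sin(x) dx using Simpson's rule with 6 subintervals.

f(x) = sin(x)
a = 1.5, b = 2.75, n = 6
h = (b - a)/n = 0.208333

Simpson's rule: (h/3)[f(x₀) + 4f(x₁) + 2f(x₂) + ... + f(xₙ)]

x_0 = 1.5000, f(x_0) = 0.997495, coefficient = 1
x_1 = 1.7083, f(x_1) = 0.990557, coefficient = 4
x_2 = 1.9167, f(x_2) = 0.940781, coefficient = 2
x_3 = 2.1250, f(x_3) = 0.850320, coefficient = 4
x_4 = 2.3333, f(x_4) = 0.723086, coefficient = 2
x_5 = 2.5417, f(x_5) = 0.564581, coefficient = 4
x_6 = 2.7500, f(x_6) = 0.381661, coefficient = 1

I ≈ (0.208333/3) × 14.328721 = 0.995050
Exact value: 0.995040
Error: 0.000010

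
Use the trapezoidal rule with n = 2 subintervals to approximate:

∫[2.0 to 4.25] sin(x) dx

f(x) = sin(x)
a = 2.0, b = 4.25, n = 2
h = (b - a)/n = 1.125000

Trapezoidal rule: (h/2)[f(x₀) + 2f(x₁) + 2f(x₂) + ... + f(xₙ)]

x_0 = 2.0000, f(x_0) = 0.909297, coefficient = 1
x_1 = 3.1250, f(x_1) = 0.016592, coefficient = 2
x_2 = 4.2500, f(x_2) = -0.894989, coefficient = 1

I ≈ (1.125000/2) × 0.047492 = 0.026714
Exact value: 0.029941
Error: 0.003226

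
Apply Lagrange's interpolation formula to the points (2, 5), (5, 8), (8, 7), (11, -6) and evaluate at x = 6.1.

Lagrange interpolation formula:
P(x) = Σ yᵢ × Lᵢ(x)
where Lᵢ(x) = Π_{j≠i} (x - xⱼ)/(xᵢ - xⱼ)

L_0(6.1) = (6.1 - 5)/(2 - 5) × (6.1 - 8)/(2 - 8) × (6.1 - 11)/(2 - 11) = -0.063216
L_1(6.1) = (6.1 - 2)/(5 - 2) × (6.1 - 8)/(5 - 8) × (6.1 - 11)/(5 - 11) = 0.706870
L_2(6.1) = (6.1 - 2)/(8 - 2) × (6.1 - 5)/(8 - 5) × (6.1 - 11)/(8 - 11) = 0.409241
L_3(6.1) = (6.1 - 2)/(11 - 2) × (6.1 - 5)/(11 - 5) × (6.1 - 8)/(11 - 8) = -0.052895

P(6.1) = 5×L_0(6.1) + 8×L_1(6.1) + 7×L_2(6.1) + (-6)×L_3(6.1)
P(6.1) = 8.520938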